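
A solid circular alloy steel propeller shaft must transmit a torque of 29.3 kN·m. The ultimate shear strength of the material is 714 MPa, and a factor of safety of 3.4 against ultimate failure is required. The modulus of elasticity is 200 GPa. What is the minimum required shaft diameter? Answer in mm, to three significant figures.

Allowable shear stress τ_allow = 714/3.4 = 210.0 MPa.
For a solid shaft τ = 16T/(πd³), so d³ = 16T/(π τ_allow) = 16×2.9300×10^7/(π×210.0) = 710600 mm³.
d = (710600)^(1/3) = 89.24 mm.

d = 89.2 mm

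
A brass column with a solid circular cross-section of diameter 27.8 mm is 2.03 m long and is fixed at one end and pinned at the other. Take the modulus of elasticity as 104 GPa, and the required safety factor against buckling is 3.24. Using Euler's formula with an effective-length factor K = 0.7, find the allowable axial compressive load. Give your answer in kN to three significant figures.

I = πd⁴/64 = π×27.8⁴/64 = 29320 mm⁴.
Effective length L_e = KL = 0.7×2.03 m = 1421 mm.
Euler critical load P_cr = π²EI/L_e² = π²×104000×29320/1421² = 14900 N.
P_allow = P_cr/n = 14900/3.24 = 4600 N.

P_allow = 4.60 kN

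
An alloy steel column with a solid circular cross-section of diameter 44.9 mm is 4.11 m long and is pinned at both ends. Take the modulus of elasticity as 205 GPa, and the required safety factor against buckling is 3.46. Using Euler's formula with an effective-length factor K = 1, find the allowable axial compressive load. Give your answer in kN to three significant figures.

I = πd⁴/64 = π×44.9⁴/64 = 199500 mm⁴.
Effective length L_e = KL = 1×4.11 m = 4110 mm.
Euler critical load P_cr = π²EI/L_e² = π²×205000×199500/4110² = 23900 N.
P_allow = P_cr/n = 23900/3.46 = 6906 N.

P_allow = 6.91 kN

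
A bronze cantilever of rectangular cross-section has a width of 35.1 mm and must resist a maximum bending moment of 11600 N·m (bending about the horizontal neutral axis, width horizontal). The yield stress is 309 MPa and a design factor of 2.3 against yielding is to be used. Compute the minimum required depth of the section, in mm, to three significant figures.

σ_allow = 309/2.3 = 134.3 MPa.
For a rectangular section σ = 6M/(bh²), so h² = 6M/(b σ_allow) = 6×1.1600×10^7/(35.1×134.3) = 14760 mm².
h = 121.5 mm.

h = 121 mm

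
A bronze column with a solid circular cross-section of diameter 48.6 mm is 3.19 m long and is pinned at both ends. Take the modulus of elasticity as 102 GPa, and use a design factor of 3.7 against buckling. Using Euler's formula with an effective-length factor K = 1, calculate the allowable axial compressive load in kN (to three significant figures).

I = πd⁴/64 = π×48.6⁴/64 = 273900 mm⁴.
Effective length L_e = KL = 1×3.19 m = 3190 mm.
Euler critical load P_cr = π²EI/L_e² = π²×102000×273900/3190² = 27090 N.
P_allow = P_cr/n = 27090/3.7 = 7322 N.

P_allow = 7.32 kN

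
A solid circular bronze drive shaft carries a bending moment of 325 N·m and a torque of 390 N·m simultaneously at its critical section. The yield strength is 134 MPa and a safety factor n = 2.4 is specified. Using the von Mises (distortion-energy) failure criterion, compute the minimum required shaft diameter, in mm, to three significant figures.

σ_allow = σ_y/n = 134/2.4 = 55.83 MPa.
For a solid shaft σ_b = 32M/(πd³) and τ = 16T/(πd³), so the von Mises stress is σ' = (16/πd³)·√(4M²+3T²).
√(4M²+3T²) = √(4×(325000)² + 3×(390000)²) = 937400 N·mm.
d³ = 16×937400/(π×55.83) = 85510 mm³.
d = 44.06 mm.

d = 44.1 mm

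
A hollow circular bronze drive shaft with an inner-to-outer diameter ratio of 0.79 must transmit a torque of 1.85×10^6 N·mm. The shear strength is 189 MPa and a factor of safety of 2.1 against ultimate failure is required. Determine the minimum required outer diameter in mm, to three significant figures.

d_o = 55.6 mm

τ_allow = 189/2.1 = 90.00 MPa.
For a hollow shaft τ = 16T/[πd_o³(1−k⁴)] with k = 0.79, so 1−k⁴ = 0.6105.
d_o³ = 16T/[π τ_allow (1−k⁴)] = 16×1850000/(π×90.00×0.6105) = 171500 mm³.
d_o = 55.56 mm.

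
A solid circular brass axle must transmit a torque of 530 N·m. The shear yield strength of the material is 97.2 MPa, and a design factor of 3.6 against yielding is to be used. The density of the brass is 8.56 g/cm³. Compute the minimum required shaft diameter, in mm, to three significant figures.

d = 46.4 mm

Allowable shear stress τ_allow = 97.2/3.6 = 27.00 MPa.
For a solid shaft τ = 16T/(πd³), so d³ = 16T/(π τ_allow) = 16×530000/(π×27.00) = 99970 mm³.
d = (99970)^(1/3) = 46.41 mm.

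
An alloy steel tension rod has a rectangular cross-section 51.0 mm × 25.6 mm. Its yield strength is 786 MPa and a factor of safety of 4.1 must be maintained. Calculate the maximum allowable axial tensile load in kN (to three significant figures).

σ_allow = 786/4.1 = 191.7 MPa.
A = 51.0×25.6 = 1306 mm².
F_allow = σ_allow × A = 191.7×1306 = 250300 N.

F_allow = 250 kN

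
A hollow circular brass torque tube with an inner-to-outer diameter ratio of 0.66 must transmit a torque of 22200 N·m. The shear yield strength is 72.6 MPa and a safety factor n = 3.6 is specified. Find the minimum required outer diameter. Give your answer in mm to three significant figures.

d_o = 191 mm

τ_allow = 72.6/3.6 = 20.17 MPa.
For a hollow shaft τ = 16T/[πd_o³(1−k⁴)] with k = 0.66, so 1−k⁴ = 0.8103.
d_o³ = 16T/[π τ_allow (1−k⁴)] = 16×2.2200×10^7/(π×20.17×0.8103) = 6.919×10^6 mm³.
d_o = 190.6 mm.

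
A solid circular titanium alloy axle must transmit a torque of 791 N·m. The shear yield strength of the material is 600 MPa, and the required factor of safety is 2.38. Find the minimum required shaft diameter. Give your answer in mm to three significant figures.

Allowable shear stress τ_allow = 600/2.38 = 252.1 MPa.
For a solid shaft τ = 16T/(πd³), so d³ = 16T/(π τ_allow) = 16×791000/(π×252.1) = 15980 mm³.
d = (15980)^(1/3) = 25.19 mm.

d = 25.2 mm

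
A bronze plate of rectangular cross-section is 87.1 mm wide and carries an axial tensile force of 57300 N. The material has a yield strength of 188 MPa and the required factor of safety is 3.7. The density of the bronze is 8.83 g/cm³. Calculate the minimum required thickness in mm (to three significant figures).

σ_allow = 188/3.7 = 50.81 MPa.
Required area A = F/σ_allow = 57300/50.81 = 1128 mm².
t = A/w = 1128/87.1 = 12.95 mm.

t = 12.9 mm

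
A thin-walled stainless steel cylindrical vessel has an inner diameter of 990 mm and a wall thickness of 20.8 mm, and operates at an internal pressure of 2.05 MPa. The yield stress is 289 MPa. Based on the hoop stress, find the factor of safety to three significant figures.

n = 5.92

σ_h = pD/(2t) = 2.05×990/(2×20.8) = 48.79 MPa.
n = 289/48.79 = 5.924.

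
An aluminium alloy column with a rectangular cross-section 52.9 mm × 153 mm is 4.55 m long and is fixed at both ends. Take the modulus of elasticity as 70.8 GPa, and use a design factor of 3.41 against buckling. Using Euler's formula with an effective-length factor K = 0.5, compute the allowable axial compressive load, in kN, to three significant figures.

P_allow = 74.7 kN

Buckling occurs about the weak axis: I_min = h·b³/12 = 153×52.9³/12 = 1.887×10^6 mm⁴ (b = 52.9 mm is the smaller dimension).
Effective length L_e = KL = 0.5×4.55 m = 2275 mm.
Euler critical load P_cr = π²EI/L_e² = π²×70800×1.887×10^6/2275² = 254800 N.
P_allow = P_cr/n = 254800/3.41 = 74730 N.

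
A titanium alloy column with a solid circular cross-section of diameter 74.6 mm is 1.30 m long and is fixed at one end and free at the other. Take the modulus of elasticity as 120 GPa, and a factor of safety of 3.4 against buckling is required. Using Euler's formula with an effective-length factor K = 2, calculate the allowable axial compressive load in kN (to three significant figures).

I = πd⁴/64 = π×74.6⁴/64 = 1.520×10^6 mm⁴.
Effective length L_e = KL = 2×1.30 m = 2600 mm.
Euler critical load P_cr = π²EI/L_e² = π²×120000×1.520×10^6/2600² = 266400 N.
P_allow = P_cr/n = 266400/3.4 = 78340 N.

P_allow = 78.3 kN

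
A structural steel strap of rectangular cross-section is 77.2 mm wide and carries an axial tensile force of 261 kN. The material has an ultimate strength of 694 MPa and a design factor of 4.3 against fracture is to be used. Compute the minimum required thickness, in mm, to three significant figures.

t = 20.9 mm

σ_allow = 694/4.3 = 161.4 MPa.
Required area A = F/σ_allow = 261000/161.4 = 1617 mm².
t = A/w = 1617/77.2 = 20.95 mm.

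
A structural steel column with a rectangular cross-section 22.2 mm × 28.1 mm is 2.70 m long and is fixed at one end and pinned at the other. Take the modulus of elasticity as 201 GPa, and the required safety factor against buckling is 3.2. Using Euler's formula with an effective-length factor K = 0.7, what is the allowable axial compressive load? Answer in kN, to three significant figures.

P_allow = 4.45 kN

Buckling occurs about the weak axis: I_min = h·b³/12 = 28.1×22.2³/12 = 25620 mm⁴ (b = 22.2 mm is the smaller dimension).
Effective length L_e = KL = 0.7×2.70 m = 1890 mm.
Euler critical load P_cr = π²EI/L_e² = π²×201000×25620/1890² = 14230 N.
P_allow = P_cr/n = 14230/3.2 = 4446 N.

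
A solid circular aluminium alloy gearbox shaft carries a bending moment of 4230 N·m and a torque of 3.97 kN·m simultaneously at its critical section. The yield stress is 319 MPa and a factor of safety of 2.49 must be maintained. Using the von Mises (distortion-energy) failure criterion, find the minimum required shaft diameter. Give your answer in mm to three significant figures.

σ_allow = σ_y/n = 319/2.49 = 128.1 MPa.
For a solid shaft σ_b = 32M/(πd³) and τ = 16T/(πd³), so the von Mises stress is σ' = (16/πd³)·√(4M²+3T²).
√(4M²+3T²) = √(4×(4.230×10^6)² + 3×(3.970×10^6)²) = 1.090×10^7 N·mm.
d³ = 16×1.090×10^7/(π×128.1) = 433400 mm³.
d = 75.68 mm.

d = 75.7 mm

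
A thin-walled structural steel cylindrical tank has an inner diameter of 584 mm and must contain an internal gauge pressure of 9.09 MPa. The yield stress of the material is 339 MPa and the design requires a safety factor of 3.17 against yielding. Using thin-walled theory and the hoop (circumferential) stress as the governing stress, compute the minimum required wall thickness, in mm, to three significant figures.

σ_allow = 339/3.17 = 106.9 MPa.
Hoop stress σ_h = pD/(2t), so t = pD/(2σ_allow) = 9.09×584/(2×106.9) = 24.82 mm.

t = 24.8 mm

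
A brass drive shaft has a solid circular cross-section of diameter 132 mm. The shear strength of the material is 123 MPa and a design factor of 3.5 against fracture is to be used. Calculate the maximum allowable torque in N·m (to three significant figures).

T_allow = 15900 N·m

τ_allow = 123/3.5 = 35.14 MPa.
For a solid shaft T_allow = τ_allow·πd³/16; πd³/16 = π×132³/16 = 451600 mm³.
T_allow = 35.14×451600 = 1.587×10^7 N·mm = 15870 N·m.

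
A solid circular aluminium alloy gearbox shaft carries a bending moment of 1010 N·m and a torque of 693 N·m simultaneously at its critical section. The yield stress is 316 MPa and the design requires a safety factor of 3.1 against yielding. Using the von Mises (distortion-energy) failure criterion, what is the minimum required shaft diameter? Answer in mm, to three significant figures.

d = 49.0 mm

σ_allow = σ_y/n = 316/3.1 = 101.9 MPa.
For a solid shaft σ_b = 32M/(πd³) and τ = 16T/(πd³), so the von Mises stress is σ' = (16/πd³)·√(4M²+3T²).
√(4M²+3T²) = √(4×(1.010×10^6)² + 3×(693000)²) = 2.350×10^6 N·mm.
d³ = 16×2.350×10^6/(π×101.9) = 117400 mm³.
d = 48.97 mm.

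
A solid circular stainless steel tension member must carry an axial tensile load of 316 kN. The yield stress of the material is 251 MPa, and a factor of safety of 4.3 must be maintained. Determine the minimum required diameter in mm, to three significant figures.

d = 83.0 mm

Allowable stress σ_allow = 251/4.3 = 58.37 MPa.
Required area A = F/σ_allow = 316000/58.37 = 5414 mm².
A = πd²/4 → d = √(4A/π) = 83.02 mm.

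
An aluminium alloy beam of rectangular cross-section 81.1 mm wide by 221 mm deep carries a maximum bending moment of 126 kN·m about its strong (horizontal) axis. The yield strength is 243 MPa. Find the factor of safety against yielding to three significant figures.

Section modulus S = bh²/6 = 81.1×221²/6 = 660200 mm³.
σ = M/S = 1.2600×10^8/660200 = 190.9 MPa.
n = 243/190.9 = 1.273.

n = 1.27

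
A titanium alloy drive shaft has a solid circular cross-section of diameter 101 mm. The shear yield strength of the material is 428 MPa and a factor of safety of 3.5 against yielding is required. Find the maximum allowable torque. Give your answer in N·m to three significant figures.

τ_allow = 428/3.5 = 122.3 MPa.
For a solid shaft T_allow = τ_allow·πd³/16; πd³/16 = π×101³/16 = 202300 mm³.
T_allow = 122.3×202300 = 2.474×10^7 N·mm = 24740 N·m.

T_allow = 24700 N·m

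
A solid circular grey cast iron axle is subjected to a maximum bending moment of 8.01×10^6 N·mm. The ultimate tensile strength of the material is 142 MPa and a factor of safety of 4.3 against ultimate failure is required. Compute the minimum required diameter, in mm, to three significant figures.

σ_allow = 142/4.3 = 33.02 MPa.
For a solid circular section σ = 32M/(πd³), so d³ = 32M/(π σ_allow) = 32×8010000/(π×33.02) = 2.471×10^6 mm³.
d = 135.2 mm.

d = 135 mm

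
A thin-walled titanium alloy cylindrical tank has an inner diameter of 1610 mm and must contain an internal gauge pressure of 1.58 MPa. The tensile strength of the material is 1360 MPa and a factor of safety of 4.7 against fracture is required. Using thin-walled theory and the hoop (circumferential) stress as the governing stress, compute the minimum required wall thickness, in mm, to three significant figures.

σ_allow = 1360/4.7 = 289.4 MPa.
Hoop stress σ_h = pD/(2t), so t = pD/(2σ_allow) = 1.58×1610/(2×289.4) = 4.396 mm.

t = 4.40 mm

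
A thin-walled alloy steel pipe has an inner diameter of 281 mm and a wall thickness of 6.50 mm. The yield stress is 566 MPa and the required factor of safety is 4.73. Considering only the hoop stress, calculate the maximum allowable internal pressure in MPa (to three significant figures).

σ_allow = 566/4.73 = 119.7 MPa.
σ_h = pD/(2t) → p_allow = 2σ_allow t/D = 2×119.7×6.50/281 = 5.536 MPa.

p_allow = 5.54 MPa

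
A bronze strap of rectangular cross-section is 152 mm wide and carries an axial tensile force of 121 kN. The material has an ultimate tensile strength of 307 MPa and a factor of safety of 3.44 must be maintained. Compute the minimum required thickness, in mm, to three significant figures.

σ_allow = 307/3.44 = 89.24 MPa.
Required area A = F/σ_allow = 121000/89.24 = 1356 mm².
t = A/w = 1356/152 = 8.920 mm.

t = 8.92 mm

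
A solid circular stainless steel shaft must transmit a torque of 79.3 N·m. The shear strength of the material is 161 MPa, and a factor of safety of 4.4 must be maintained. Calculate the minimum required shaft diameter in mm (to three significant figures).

d = 22.3 mm

Allowable shear stress τ_allow = 161/4.4 = 36.59 MPa.
For a solid shaft τ = 16T/(πd³), so d³ = 16T/(π τ_allow) = 16×79300/(π×36.59) = 11040 mm³.
d = (11040)^(1/3) = 22.27 mm.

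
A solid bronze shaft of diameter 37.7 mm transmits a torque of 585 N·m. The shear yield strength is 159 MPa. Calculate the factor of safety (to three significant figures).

τ = 16T/(πd³) = 16×585000/(π×37.7³) = 55.60 MPa.
n = τ_limit/τ = 159/55.60 = 2.860.

n = 2.86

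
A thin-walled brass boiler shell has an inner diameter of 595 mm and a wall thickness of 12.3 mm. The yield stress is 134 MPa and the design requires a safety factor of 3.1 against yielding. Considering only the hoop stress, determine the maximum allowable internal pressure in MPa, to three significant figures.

σ_allow = 134/3.1 = 43.23 MPa.
σ_h = pD/(2t) → p_allow = 2σ_allow t/D = 2×43.23×12.3/595 = 1.787 MPa.

p_allow = 1.79 MPa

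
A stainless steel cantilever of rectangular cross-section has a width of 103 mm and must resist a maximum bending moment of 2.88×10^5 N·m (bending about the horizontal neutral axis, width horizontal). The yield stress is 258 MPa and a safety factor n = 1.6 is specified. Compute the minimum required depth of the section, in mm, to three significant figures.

σ_allow = 258/1.6 = 161.2 MPa.
For a rectangular section σ = 6M/(bh²), so h² = 6M/(b σ_allow) = 6×2.8800×10^8/(103×161.2) = 104000 mm².
h = 322.6 mm.

h = 323 mm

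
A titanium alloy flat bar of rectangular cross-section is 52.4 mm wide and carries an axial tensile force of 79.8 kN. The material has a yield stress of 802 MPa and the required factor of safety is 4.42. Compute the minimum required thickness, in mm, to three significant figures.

σ_allow = 802/4.42 = 181.4 MPa.
Required area A = F/σ_allow = 79800/181.4 = 439.8 mm².
t = A/w = 439.8/52.4 = 8.393 mm.

t = 8.39 mm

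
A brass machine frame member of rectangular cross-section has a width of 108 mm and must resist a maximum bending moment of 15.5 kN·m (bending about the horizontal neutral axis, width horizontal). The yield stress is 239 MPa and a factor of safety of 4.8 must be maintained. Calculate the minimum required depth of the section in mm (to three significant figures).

h = 132 mm

σ_allow = 239/4.8 = 49.79 MPa.
For a rectangular section σ = 6M/(bh²), so h² = 6M/(b σ_allow) = 6×1.5500×10^7/(108×49.79) = 17290 mm².
h = 131.5 mm.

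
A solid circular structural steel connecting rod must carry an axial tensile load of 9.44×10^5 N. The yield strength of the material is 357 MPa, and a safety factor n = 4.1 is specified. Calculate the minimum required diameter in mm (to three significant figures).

d = 117 mm

Allowable stress σ_allow = 357/4.1 = 87.07 MPa.
Required area A = F/σ_allow = 944000/87.07 = 10840 mm².
A = πd²/4 → d = √(4A/π) = 117.5 mm.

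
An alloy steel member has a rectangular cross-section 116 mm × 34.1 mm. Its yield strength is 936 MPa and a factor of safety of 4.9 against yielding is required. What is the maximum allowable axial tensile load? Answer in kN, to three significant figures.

σ_allow = 936/4.9 = 191.0 MPa.
A = 116×34.1 = 3956 mm².
F_allow = σ_allow × A = 191.0×3956 = 755600 N.

F_allow = 756 kN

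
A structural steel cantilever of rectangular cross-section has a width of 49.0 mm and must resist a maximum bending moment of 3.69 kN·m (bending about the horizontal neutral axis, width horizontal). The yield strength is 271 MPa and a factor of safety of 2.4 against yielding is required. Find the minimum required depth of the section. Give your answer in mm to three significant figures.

h = 63.3 mm

σ_allow = 271/2.4 = 112.9 MPa.
For a rectangular section σ = 6M/(bh²), so h² = 6M/(b σ_allow) = 6×3690000/(49.0×112.9) = 4002 mm².
h = 63.26 mm.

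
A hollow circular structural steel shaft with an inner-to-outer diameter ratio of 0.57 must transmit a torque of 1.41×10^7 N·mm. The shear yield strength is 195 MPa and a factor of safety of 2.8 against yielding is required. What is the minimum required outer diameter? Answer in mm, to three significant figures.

d_o = 105 mm

τ_allow = 195/2.8 = 69.64 MPa.
For a hollow shaft τ = 16T/[πd_o³(1−k⁴)] with k = 0.57, so 1−k⁴ = 0.8944.
d_o³ = 16T/[π τ_allow (1−k⁴)] = 16×1.4100×10^7/(π×69.64×0.8944) = 1.153×10^6 mm³.
d_o = 104.9 mm.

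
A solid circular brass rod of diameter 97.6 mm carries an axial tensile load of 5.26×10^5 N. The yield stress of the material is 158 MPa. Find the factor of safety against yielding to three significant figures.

n = 2.25

A = πd²/4 = 7482 mm².
σ = F/A = 526000/7482 = 70.31 MPa.
n = 158/70.31 = 2.247.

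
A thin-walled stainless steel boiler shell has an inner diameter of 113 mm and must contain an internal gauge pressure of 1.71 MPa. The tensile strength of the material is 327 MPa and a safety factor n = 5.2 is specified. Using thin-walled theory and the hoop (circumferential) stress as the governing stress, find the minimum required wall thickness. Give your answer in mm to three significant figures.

t = 1.54 mm

σ_allow = 327/5.2 = 62.88 MPa.
Hoop stress σ_h = pD/(2t), so t = pD/(2σ_allow) = 1.71×113/(2×62.88) = 1.536 mm.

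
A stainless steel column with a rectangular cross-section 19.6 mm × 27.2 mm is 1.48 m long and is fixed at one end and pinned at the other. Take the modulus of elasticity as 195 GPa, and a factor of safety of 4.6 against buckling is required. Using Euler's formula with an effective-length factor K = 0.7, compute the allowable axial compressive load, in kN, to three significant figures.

P_allow = 6.65 kN

Buckling occurs about the weak axis: I_min = h·b³/12 = 27.2×19.6³/12 = 17070 mm⁴ (b = 19.6 mm is the smaller dimension).
Effective length L_e = KL = 0.7×1.48 m = 1036 mm.
Euler critical load P_cr = π²EI/L_e² = π²×195000×17070/1036² = 30600 N.
P_allow = P_cr/n = 30600/4.6 = 6653 N.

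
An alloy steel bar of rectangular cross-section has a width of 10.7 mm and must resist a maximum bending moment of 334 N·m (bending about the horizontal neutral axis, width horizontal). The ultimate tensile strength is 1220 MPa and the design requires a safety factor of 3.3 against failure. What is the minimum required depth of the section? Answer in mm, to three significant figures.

σ_allow = 1220/3.3 = 369.7 MPa.
For a rectangular section σ = 6M/(bh²), so h² = 6M/(b σ_allow) = 6×334000/(10.7×369.7) = 506.6 mm².
h = 22.51 mm.

h = 22.5 mm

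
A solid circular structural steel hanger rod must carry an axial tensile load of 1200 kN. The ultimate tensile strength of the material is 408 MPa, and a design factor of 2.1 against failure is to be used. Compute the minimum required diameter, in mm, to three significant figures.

d = 88.7 mm

Allowable stress σ_allow = 408/2.1 = 194.3 MPa.
Required area A = F/σ_allow = 1200000/194.3 = 6176 mm².
A = πd²/4 → d = √(4A/π) = 88.68 mm.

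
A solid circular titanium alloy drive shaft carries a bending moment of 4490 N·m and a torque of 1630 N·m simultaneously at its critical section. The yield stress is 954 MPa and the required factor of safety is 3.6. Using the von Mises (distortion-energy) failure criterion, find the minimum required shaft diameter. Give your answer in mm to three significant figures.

d = 56.6 mm

σ_allow = σ_y/n = 954/3.6 = 265.0 MPa.
For a solid shaft σ_b = 32M/(πd³) and τ = 16T/(πd³), so the von Mises stress is σ' = (16/πd³)·√(4M²+3T²).
√(4M²+3T²) = √(4×(4.490×10^6)² + 3×(1.630×10^6)²) = 9.413×10^6 N·mm.
d³ = 16×9.413×10^6/(π×265.0) = 180900 mm³.
d = 56.56 mm.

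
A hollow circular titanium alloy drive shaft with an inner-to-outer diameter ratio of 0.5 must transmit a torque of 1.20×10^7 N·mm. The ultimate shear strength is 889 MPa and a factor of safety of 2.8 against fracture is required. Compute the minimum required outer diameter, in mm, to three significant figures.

d_o = 59.0 mm

τ_allow = 889/2.8 = 317.5 MPa.
For a hollow shaft τ = 16T/[πd_o³(1−k⁴)] with k = 0.5, so 1−k⁴ = 0.9375.
d_o³ = 16T/[π τ_allow (1−k⁴)] = 16×1.2000×10^7/(π×317.5×0.9375) = 205300 mm³.
d_o = 58.99 mm.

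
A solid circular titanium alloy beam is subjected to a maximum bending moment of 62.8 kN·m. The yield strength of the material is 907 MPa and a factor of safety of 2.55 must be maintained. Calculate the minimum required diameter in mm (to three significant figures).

σ_allow = 907/2.55 = 355.7 MPa.
For a solid circular section σ = 32M/(πd³), so d³ = 32M/(π σ_allow) = 32×6.2800×10^7/(π×355.7) = 1.798×10^6 mm³.
d = 121.6 mm.

d = 122 mm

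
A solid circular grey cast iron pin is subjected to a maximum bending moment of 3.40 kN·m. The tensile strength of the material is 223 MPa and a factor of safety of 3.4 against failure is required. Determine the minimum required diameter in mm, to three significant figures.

σ_allow = 223/3.4 = 65.59 MPa.
For a solid circular section σ = 32M/(πd³), so d³ = 32M/(π σ_allow) = 32×3400000/(π×65.59) = 528000 mm³.
d = 80.83 mm.

d = 80.8 mm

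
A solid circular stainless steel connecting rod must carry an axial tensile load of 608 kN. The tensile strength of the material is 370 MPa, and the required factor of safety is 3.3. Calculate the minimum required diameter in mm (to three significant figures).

d = 83.1 mm

Allowable stress σ_allow = 370/3.3 = 112.1 MPa.
Required area A = F/σ_allow = 608000/112.1 = 5423 mm².
A = πd²/4 → d = √(4A/π) = 83.09 mm.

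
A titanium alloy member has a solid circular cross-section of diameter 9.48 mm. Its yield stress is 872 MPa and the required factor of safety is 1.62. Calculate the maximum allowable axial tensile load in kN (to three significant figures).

σ_allow = 872/1.62 = 538.3 MPa.
A = πd²/4 = π×9.48²/4 = 70.58 mm².
F_allow = σ_allow × A = 538.3×70.58 = 37990 N.

F_allow = 38.0 kN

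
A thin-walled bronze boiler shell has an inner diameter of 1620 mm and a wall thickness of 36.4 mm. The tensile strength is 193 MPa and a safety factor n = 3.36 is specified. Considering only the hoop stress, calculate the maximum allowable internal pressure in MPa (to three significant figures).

σ_allow = 193/3.36 = 57.44 MPa.
σ_h = pD/(2t) → p_allow = 2σ_allow t/D = 2×57.44×36.4/1620 = 2.581 MPa.

p_allow = 2.58 MPa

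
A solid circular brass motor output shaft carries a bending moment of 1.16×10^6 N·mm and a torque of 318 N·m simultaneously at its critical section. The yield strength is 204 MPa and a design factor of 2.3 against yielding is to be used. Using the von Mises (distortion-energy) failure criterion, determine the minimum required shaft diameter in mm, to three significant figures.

d = 51.5 mm

σ_allow = σ_y/n = 204/2.3 = 88.70 MPa.
For a solid shaft σ_b = 32M/(πd³) and τ = 16T/(πd³), so the von Mises stress is σ' = (16/πd³)·√(4M²+3T²).
√(4M²+3T²) = √(4×(1.160×10^6)² + 3×(318000)²) = 2.384×10^6 N·mm.
d³ = 16×2.384×10^6/(π×88.70) = 136900 mm³.
d = 51.54 mm.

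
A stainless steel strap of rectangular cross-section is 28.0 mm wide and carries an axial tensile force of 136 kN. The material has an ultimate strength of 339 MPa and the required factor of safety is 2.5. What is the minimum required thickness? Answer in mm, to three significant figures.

t = 35.8 mm

σ_allow = 339/2.5 = 135.6 MPa.
Required area A = F/σ_allow = 136000/135.6 = 1003 mm².
t = A/w = 1003/28.0 = 35.82 mm.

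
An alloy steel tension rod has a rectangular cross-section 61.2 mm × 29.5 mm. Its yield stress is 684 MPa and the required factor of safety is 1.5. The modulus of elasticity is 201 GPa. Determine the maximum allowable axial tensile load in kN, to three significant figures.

σ_allow = 684/1.5 = 456.0 MPa.
A = 61.2×29.5 = 1805 mm².
F_allow = σ_allow × A = 456.0×1805 = 823300 N.

F_allow = 823 kN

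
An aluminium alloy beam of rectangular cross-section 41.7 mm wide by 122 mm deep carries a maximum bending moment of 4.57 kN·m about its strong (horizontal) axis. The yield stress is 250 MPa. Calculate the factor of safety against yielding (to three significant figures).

Section modulus S = bh²/6 = 41.7×122²/6 = 103400 mm³.
σ = M/S = 4570000/103400 = 44.18 MPa.
n = 250/44.18 = 5.659.

n = 5.66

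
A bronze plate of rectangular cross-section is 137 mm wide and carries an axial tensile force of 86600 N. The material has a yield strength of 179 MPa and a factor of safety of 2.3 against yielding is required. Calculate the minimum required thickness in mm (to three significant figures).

t = 8.12 mm

σ_allow = 179/2.3 = 77.83 MPa.
Required area A = F/σ_allow = 86600/77.83 = 1113 mm².
t = A/w = 1113/137 = 8.122 mm.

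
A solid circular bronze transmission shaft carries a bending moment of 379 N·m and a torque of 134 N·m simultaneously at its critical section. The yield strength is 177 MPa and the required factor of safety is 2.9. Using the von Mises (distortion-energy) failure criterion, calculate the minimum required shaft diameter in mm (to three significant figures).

σ_allow = σ_y/n = 177/2.9 = 61.03 MPa.
For a solid shaft σ_b = 32M/(πd³) and τ = 16T/(πd³), so the von Mises stress is σ' = (16/πd³)·√(4M²+3T²).
√(4M²+3T²) = √(4×(379000)² + 3×(134000)²) = 792700 N·mm.
d³ = 16×792700/(π×61.03) = 66150 mm³.
d = 40.44 mm.

d = 40.4 mm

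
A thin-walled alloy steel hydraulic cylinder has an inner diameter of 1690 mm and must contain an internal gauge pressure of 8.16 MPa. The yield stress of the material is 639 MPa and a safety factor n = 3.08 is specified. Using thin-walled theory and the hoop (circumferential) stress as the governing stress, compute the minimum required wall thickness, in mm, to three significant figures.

σ_allow = 639/3.08 = 207.5 MPa.
Hoop stress σ_h = pD/(2t), so t = pD/(2σ_allow) = 8.16×1690/(2×207.5) = 33.24 mm.

t = 33.2 mm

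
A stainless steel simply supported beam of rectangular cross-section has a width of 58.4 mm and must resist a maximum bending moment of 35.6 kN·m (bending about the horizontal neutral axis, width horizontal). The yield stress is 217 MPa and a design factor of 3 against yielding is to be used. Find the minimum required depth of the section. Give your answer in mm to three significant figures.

h = 225 mm

σ_allow = 217/3 = 72.33 MPa.
For a rectangular section σ = 6M/(bh²), so h² = 6M/(b σ_allow) = 6×3.5600×10^7/(58.4×72.33) = 50560 mm².
h = 224.9 mm.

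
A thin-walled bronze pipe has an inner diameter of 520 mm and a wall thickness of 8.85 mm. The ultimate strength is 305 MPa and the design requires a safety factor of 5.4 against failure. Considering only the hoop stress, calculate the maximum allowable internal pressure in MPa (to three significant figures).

p_allow = 1.92 MPa

σ_allow = 305/5.4 = 56.48 MPa.
σ_h = pD/(2t) → p_allow = 2σ_allow t/D = 2×56.48×8.85/520 = 1.923 MPa.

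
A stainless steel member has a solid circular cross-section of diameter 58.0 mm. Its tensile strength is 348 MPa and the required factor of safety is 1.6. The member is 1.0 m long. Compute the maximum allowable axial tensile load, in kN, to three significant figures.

σ_allow = 348/1.6 = 217.5 MPa.
A = πd²/4 = π×58.0²/4 = 2642 mm².
F_allow = σ_allow × A = 217.5×2642 = 574700 N.

F_allow = 575 kN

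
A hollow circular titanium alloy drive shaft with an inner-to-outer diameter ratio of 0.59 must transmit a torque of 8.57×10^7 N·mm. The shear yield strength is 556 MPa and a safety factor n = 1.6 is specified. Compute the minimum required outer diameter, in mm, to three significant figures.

d_o = 113 mm

τ_allow = 556/1.6 = 347.5 MPa.
For a hollow shaft τ = 16T/[πd_o³(1−k⁴)] with k = 0.59, so 1−k⁴ = 0.8788.
d_o³ = 16T/[π τ_allow (1−k⁴)] = 16×8.5700×10^7/(π×347.5×0.8788) = 1.429×10^6 mm³.
d_o = 112.6 mm.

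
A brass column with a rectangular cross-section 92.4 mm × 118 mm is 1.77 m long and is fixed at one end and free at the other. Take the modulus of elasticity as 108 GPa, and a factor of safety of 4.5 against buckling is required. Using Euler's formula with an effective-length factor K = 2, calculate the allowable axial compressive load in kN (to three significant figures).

P_allow = 147 kN

Buckling occurs about the weak axis: I_min = h·b³/12 = 118×92.4³/12 = 7.757×10^6 mm⁴ (b = 92.4 mm is the smaller dimension).
Effective length L_e = KL = 2×1.77 m = 3540 mm.
Euler critical load P_cr = π²EI/L_e² = π²×108000×7.757×10^6/3540² = 659800 N.
P_allow = P_cr/n = 659800/4.5 = 146600 N.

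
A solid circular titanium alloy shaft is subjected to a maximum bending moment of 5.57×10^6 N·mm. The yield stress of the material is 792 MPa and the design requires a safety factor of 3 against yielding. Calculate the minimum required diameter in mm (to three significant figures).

d = 59.9 mm

σ_allow = 792/3 = 264.0 MPa.
For a solid circular section σ = 32M/(πd³), so d³ = 32M/(π σ_allow) = 32×5570000/(π×264.0) = 214900 mm³.
d = 59.90 mm.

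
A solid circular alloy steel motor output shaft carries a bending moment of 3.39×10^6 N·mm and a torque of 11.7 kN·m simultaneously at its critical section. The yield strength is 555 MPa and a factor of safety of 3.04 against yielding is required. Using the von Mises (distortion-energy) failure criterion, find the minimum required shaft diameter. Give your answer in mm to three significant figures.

d = 84.2 mm

σ_allow = σ_y/n = 555/3.04 = 182.6 MPa.
For a solid shaft σ_b = 32M/(πd³) and τ = 16T/(πd³), so the von Mises stress is σ' = (16/πd³)·√(4M²+3T²).
√(4M²+3T²) = √(4×(3.390×10^6)² + 3×(1.170×10^7)²) = 2.137×10^7 N·mm.
d³ = 16×2.137×10^7/(π×182.6) = 596100 mm³.
d = 84.16 mm.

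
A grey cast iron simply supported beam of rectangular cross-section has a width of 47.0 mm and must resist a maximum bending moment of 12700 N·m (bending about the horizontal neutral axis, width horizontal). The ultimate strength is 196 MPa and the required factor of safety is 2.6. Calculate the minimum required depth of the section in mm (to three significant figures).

σ_allow = 196/2.6 = 75.38 MPa.
For a rectangular section σ = 6M/(bh²), so h² = 6M/(b σ_allow) = 6×1.2700×10^7/(47.0×75.38) = 21510 mm².
h = 146.7 mm.

h = 147 mm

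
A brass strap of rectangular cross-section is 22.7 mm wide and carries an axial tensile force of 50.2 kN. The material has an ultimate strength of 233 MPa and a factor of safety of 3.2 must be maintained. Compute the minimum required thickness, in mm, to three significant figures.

t = 30.4 mm

σ_allow = 233/3.2 = 72.81 MPa.
Required area A = F/σ_allow = 50200/72.81 = 689.4 mm².
t = A/w = 689.4/22.7 = 30.37 mm.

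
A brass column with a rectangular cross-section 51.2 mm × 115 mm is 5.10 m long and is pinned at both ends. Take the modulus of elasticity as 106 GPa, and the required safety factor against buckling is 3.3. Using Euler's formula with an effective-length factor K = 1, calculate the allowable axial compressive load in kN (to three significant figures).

P_allow = 15.7 kN

Buckling occurs about the weak axis: I_min = h·b³/12 = 115×51.2³/12 = 1.286×10^6 mm⁴ (b = 51.2 mm is the smaller dimension).
Effective length L_e = KL = 1×5.10 m = 5100 mm.
Euler critical load P_cr = π²EI/L_e² = π²×106000×1.286×10^6/5100² = 51740 N.
P_allow = P_cr/n = 51740/3.3 = 15680 N.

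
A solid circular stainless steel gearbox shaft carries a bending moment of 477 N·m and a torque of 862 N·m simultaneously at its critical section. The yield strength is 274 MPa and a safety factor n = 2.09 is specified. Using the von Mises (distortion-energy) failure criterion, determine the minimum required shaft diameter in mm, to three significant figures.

d = 41.0 mm

σ_allow = σ_y/n = 274/2.09 = 131.1 MPa.
For a solid shaft σ_b = 32M/(πd³) and τ = 16T/(πd³), so the von Mises stress is σ' = (16/πd³)·√(4M²+3T²).
√(4M²+3T²) = √(4×(477000)² + 3×(862000)²) = 1.772×10^6 N·mm.
d³ = 16×1.772×10^6/(π×131.1) = 68830 mm³.
d = 40.98 mm.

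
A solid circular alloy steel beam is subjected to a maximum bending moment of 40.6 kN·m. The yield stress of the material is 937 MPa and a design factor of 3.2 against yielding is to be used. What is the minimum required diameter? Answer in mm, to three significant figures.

σ_allow = 937/3.2 = 292.8 MPa.
For a solid circular section σ = 32M/(πd³), so d³ = 32M/(π σ_allow) = 32×4.0600×10^7/(π×292.8) = 1.412×10^6 mm³.
d = 112.2 mm.

d = 112 mm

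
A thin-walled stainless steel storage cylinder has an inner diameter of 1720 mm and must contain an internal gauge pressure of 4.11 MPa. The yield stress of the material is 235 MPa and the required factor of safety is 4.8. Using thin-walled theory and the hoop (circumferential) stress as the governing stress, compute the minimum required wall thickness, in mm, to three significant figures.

t = 72.2 mm

σ_allow = 235/4.8 = 48.96 MPa.
Hoop stress σ_h = pD/(2t), so t = pD/(2σ_allow) = 4.11×1720/(2×48.96) = 72.20 mm.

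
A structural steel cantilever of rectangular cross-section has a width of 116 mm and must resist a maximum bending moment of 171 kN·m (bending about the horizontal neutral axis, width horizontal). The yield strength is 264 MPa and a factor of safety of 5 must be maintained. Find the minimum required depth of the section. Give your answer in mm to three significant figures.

h = 409 mm

σ_allow = 264/5 = 52.80 MPa.
For a rectangular section σ = 6M/(bh²), so h² = 6M/(b σ_allow) = 6×1.7100×10^8/(116×52.80) = 167500 mm².
h = 409.3 mm.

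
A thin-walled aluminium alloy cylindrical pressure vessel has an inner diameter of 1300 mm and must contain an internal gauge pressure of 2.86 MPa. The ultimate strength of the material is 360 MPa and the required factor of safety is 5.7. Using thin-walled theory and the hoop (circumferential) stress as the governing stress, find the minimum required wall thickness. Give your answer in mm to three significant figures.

t = 29.4 mm

σ_allow = 360/5.7 = 63.16 MPa.
Hoop stress σ_h = pD/(2t), so t = pD/(2σ_allow) = 2.86×1300/(2×63.16) = 29.43 mm.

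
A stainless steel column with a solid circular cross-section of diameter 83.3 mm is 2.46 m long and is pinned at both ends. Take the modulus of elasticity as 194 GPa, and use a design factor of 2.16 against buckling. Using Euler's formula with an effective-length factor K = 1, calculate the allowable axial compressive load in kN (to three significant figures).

I = πd⁴/64 = π×83.3⁴/64 = 2.363×10^6 mm⁴.
Effective length L_e = KL = 1×2.46 m = 2460 mm.
Euler critical load P_cr = π²EI/L_e² = π²×194000×2.363×10^6/2460² = 747800 N.
P_allow = P_cr/n = 747800/2.16 = 346200 N.

P_allow = 346 kN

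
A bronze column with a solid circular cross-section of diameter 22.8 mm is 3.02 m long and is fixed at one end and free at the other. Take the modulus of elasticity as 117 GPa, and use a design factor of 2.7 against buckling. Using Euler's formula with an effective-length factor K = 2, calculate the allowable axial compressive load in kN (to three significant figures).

I = πd⁴/64 = π×22.8⁴/64 = 13270 mm⁴.
Effective length L_e = KL = 2×3.02 m = 6040 mm.
Euler critical load P_cr = π²EI/L_e² = π²×117000×13270/6040² = 419.9 N.
P_allow = P_cr/n = 419.9/2.7 = 155.5 N.

P_allow = 0.156 kN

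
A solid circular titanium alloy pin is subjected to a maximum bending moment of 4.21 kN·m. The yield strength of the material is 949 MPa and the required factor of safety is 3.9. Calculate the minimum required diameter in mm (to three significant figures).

σ_allow = 949/3.9 = 243.3 MPa.
For a solid circular section σ = 32M/(πd³), so d³ = 32M/(π σ_allow) = 32×4210000/(π×243.3) = 176200 mm³.
d = 56.07 mm.

d = 56.1 mm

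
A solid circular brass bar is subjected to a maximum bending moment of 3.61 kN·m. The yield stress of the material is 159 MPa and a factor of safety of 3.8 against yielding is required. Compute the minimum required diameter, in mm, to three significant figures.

d = 95.8 mm

σ_allow = 159/3.8 = 41.84 MPa.
For a solid circular section σ = 32M/(πd³), so d³ = 32M/(π σ_allow) = 32×3610000/(π×41.84) = 878800 mm³.
d = 95.79 mm.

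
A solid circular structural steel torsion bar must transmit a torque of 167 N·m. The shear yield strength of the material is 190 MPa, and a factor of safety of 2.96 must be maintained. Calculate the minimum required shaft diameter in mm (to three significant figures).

d = 23.7 mm

Allowable shear stress τ_allow = 190/2.96 = 64.19 MPa.
For a solid shaft τ = 16T/(πd³), so d³ = 16T/(π τ_allow) = 16×167000/(π×64.19) = 13250 mm³.
d = (13250)^(1/3) = 23.66 mm.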